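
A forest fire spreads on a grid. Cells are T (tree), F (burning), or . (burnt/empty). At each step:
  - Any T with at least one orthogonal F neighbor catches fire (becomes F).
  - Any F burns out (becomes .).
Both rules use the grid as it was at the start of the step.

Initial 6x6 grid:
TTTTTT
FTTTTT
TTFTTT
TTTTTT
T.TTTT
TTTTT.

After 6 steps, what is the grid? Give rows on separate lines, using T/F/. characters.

Step 1: 7 trees catch fire, 2 burn out
  FTTTTT
  .FFTTT
  FF.FTT
  TTFTTT
  T.TTTT
  TTTTT.
Step 2: 8 trees catch fire, 7 burn out
  .FFTTT
  ...FTT
  ....FT
  FF.FTT
  T.FTTT
  TTTTT.
Step 3: 7 trees catch fire, 8 burn out
  ...FTT
  ....FT
  .....F
  ....FT
  F..FTT
  TTFTT.
Step 4: 7 trees catch fire, 7 burn out
  ....FT
  .....F
  ......
  .....F
  ....FT
  FF.FT.
Step 5: 3 trees catch fire, 7 burn out
  .....F
  ......
  ......
  ......
  .....F
  ....F.
Step 6: 0 trees catch fire, 3 burn out
  ......
  ......
  ......
  ......
  ......
  ......

......
......
......
......
......
......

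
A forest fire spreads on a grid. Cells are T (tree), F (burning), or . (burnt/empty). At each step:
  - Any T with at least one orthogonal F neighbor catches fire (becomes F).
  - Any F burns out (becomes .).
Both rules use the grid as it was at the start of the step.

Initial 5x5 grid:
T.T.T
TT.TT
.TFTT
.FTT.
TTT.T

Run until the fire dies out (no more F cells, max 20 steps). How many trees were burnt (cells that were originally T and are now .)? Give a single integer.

Step 1: +4 fires, +2 burnt (F count now 4)
Step 2: +6 fires, +4 burnt (F count now 6)
Step 3: +2 fires, +6 burnt (F count now 2)
Step 4: +2 fires, +2 burnt (F count now 2)
Step 5: +0 fires, +2 burnt (F count now 0)
Fire out after step 5
Initially T: 16, now '.': 23
Total burnt (originally-T cells now '.'): 14

Answer: 14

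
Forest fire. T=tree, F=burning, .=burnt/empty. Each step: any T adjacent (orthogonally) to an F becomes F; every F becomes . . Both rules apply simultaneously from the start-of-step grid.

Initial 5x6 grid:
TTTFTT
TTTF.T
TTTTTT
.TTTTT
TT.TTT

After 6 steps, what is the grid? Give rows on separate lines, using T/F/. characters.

Step 1: 4 trees catch fire, 2 burn out
  TTF.FT
  TTF..T
  TTTFTT
  .TTTTT
  TT.TTT
Step 2: 6 trees catch fire, 4 burn out
  TF...F
  TF...T
  TTF.FT
  .TTFTT
  TT.TTT
Step 3: 8 trees catch fire, 6 burn out
  F.....
  F....F
  TF...F
  .TF.FT
  TT.FTT
Step 4: 4 trees catch fire, 8 burn out
  ......
  ......
  F.....
  .F...F
  TT..FT
Step 5: 2 trees catch fire, 4 burn out
  ......
  ......
  ......
  ......
  TF...F
Step 6: 1 trees catch fire, 2 burn out
  ......
  ......
  ......
  ......
  F.....

......
......
......
......
F.....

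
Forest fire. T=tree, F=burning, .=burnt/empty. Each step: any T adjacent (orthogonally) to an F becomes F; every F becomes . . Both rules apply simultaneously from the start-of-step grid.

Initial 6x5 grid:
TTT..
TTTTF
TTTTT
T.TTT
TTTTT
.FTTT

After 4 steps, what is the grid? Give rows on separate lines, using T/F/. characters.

Step 1: 4 trees catch fire, 2 burn out
  TTT..
  TTTF.
  TTTTF
  T.TTT
  TFTTT
  ..FTT
Step 2: 6 trees catch fire, 4 burn out
  TTT..
  TTF..
  TTTF.
  T.TTF
  F.FTT
  ...FT
Step 3: 9 trees catch fire, 6 burn out
  TTF..
  TF...
  TTF..
  F.FF.
  ...FF
  ....F
Step 4: 4 trees catch fire, 9 burn out
  TF...
  F....
  FF...
  .....
  .....
  .....

TF...
F....
FF...
.....
.....
.....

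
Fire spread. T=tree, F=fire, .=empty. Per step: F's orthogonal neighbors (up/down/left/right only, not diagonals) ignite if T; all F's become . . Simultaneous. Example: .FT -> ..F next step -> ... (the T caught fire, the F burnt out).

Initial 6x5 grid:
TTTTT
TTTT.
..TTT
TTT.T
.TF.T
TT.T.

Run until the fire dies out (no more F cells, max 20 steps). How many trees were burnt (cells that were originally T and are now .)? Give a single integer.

Answer: 20

Derivation:
Step 1: +2 fires, +1 burnt (F count now 2)
Step 2: +3 fires, +2 burnt (F count now 3)
Step 3: +4 fires, +3 burnt (F count now 4)
Step 4: +4 fires, +4 burnt (F count now 4)
Step 5: +4 fires, +4 burnt (F count now 4)
Step 6: +3 fires, +4 burnt (F count now 3)
Step 7: +0 fires, +3 burnt (F count now 0)
Fire out after step 7
Initially T: 21, now '.': 29
Total burnt (originally-T cells now '.'): 20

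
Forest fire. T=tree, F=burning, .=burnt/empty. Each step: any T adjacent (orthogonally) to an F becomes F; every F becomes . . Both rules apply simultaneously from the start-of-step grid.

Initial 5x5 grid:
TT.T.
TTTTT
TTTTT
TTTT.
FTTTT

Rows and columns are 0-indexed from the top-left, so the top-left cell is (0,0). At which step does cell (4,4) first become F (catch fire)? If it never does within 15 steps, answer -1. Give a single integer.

Step 1: cell (4,4)='T' (+2 fires, +1 burnt)
Step 2: cell (4,4)='T' (+3 fires, +2 burnt)
Step 3: cell (4,4)='T' (+4 fires, +3 burnt)
Step 4: cell (4,4)='F' (+5 fires, +4 burnt)
  -> target ignites at step 4
Step 5: cell (4,4)='.' (+3 fires, +5 burnt)
Step 6: cell (4,4)='.' (+2 fires, +3 burnt)
Step 7: cell (4,4)='.' (+2 fires, +2 burnt)
Step 8: cell (4,4)='.' (+0 fires, +2 burnt)
  fire out at step 8

4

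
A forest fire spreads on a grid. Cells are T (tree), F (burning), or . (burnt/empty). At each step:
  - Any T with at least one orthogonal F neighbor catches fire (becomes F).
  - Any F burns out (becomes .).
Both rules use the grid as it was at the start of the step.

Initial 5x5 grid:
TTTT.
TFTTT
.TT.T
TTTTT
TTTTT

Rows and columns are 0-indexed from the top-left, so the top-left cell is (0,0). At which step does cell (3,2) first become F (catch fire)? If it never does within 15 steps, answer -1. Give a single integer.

Step 1: cell (3,2)='T' (+4 fires, +1 burnt)
Step 2: cell (3,2)='T' (+5 fires, +4 burnt)
Step 3: cell (3,2)='F' (+5 fires, +5 burnt)
  -> target ignites at step 3
Step 4: cell (3,2)='.' (+4 fires, +5 burnt)
Step 5: cell (3,2)='.' (+2 fires, +4 burnt)
Step 6: cell (3,2)='.' (+1 fires, +2 burnt)
Step 7: cell (3,2)='.' (+0 fires, +1 burnt)
  fire out at step 7

3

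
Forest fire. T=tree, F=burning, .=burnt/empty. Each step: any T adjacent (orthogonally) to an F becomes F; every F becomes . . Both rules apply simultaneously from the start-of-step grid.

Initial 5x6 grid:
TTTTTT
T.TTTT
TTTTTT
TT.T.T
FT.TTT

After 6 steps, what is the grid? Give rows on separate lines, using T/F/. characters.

Step 1: 2 trees catch fire, 1 burn out
  TTTTTT
  T.TTTT
  TTTTTT
  FT.T.T
  .F.TTT
Step 2: 2 trees catch fire, 2 burn out
  TTTTTT
  T.TTTT
  FTTTTT
  .F.T.T
  ...TTT
Step 3: 2 trees catch fire, 2 burn out
  TTTTTT
  F.TTTT
  .FTTTT
  ...T.T
  ...TTT
Step 4: 2 trees catch fire, 2 burn out
  FTTTTT
  ..TTTT
  ..FTTT
  ...T.T
  ...TTT
Step 5: 3 trees catch fire, 2 burn out
  .FTTTT
  ..FTTT
  ...FTT
  ...T.T
  ...TTT
Step 6: 4 trees catch fire, 3 burn out
  ..FTTT
  ...FTT
  ....FT
  ...F.T
  ...TTT

..FTTT
...FTT
....FT
...F.T
...TTT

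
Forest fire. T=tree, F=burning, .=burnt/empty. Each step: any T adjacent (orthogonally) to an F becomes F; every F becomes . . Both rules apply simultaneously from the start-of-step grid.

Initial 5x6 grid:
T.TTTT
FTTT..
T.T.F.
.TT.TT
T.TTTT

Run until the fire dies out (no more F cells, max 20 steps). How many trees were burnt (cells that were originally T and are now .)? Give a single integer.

Step 1: +4 fires, +2 burnt (F count now 4)
Step 2: +3 fires, +4 burnt (F count now 3)
Step 3: +5 fires, +3 burnt (F count now 5)
Step 4: +3 fires, +5 burnt (F count now 3)
Step 5: +2 fires, +3 burnt (F count now 2)
Step 6: +1 fires, +2 burnt (F count now 1)
Step 7: +0 fires, +1 burnt (F count now 0)
Fire out after step 7
Initially T: 19, now '.': 29
Total burnt (originally-T cells now '.'): 18

Answer: 18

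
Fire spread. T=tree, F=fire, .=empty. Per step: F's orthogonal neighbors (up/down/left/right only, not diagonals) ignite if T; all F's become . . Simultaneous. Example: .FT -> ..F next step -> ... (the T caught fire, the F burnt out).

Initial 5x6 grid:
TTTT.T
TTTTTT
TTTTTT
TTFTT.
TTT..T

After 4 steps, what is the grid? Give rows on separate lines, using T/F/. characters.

Step 1: 4 trees catch fire, 1 burn out
  TTTT.T
  TTTTTT
  TTFTTT
  TF.FT.
  TTF..T
Step 2: 6 trees catch fire, 4 burn out
  TTTT.T
  TTFTTT
  TF.FTT
  F...F.
  TF...T
Step 3: 6 trees catch fire, 6 burn out
  TTFT.T
  TF.FTT
  F...FT
  ......
  F....T
Step 4: 5 trees catch fire, 6 burn out
  TF.F.T
  F...FT
  .....F
  ......
  .....T

TF.F.T
F...FT
.....F
......
.....T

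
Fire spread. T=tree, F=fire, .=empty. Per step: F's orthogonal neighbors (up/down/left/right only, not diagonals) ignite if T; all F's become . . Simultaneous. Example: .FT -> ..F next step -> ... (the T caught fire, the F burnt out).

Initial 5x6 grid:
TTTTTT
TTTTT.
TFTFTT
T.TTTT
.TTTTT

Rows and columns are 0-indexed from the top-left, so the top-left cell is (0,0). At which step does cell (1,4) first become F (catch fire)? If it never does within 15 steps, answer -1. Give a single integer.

Step 1: cell (1,4)='T' (+6 fires, +2 burnt)
Step 2: cell (1,4)='F' (+10 fires, +6 burnt)
  -> target ignites at step 2
Step 3: cell (1,4)='.' (+6 fires, +10 burnt)
Step 4: cell (1,4)='.' (+3 fires, +6 burnt)
Step 5: cell (1,4)='.' (+0 fires, +3 burnt)
  fire out at step 5

2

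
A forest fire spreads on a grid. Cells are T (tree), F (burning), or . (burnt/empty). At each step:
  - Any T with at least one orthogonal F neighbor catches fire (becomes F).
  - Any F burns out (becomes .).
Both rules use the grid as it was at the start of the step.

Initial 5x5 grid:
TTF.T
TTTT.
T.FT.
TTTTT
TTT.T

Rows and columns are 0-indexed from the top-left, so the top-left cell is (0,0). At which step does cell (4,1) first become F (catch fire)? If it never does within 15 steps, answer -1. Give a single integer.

Step 1: cell (4,1)='T' (+4 fires, +2 burnt)
Step 2: cell (4,1)='T' (+6 fires, +4 burnt)
Step 3: cell (4,1)='F' (+4 fires, +6 burnt)
  -> target ignites at step 3
Step 4: cell (4,1)='.' (+3 fires, +4 burnt)
Step 5: cell (4,1)='.' (+0 fires, +3 burnt)
  fire out at step 5

3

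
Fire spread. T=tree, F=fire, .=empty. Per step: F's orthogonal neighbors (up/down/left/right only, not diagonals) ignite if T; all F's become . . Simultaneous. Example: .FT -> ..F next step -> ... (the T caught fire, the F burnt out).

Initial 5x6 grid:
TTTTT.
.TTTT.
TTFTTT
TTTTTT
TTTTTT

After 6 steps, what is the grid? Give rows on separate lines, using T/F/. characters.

Step 1: 4 trees catch fire, 1 burn out
  TTTTT.
  .TFTT.
  TF.FTT
  TTFTTT
  TTTTTT
Step 2: 8 trees catch fire, 4 burn out
  TTFTT.
  .F.FT.
  F...FT
  TF.FTT
  TTFTTT
Step 3: 8 trees catch fire, 8 burn out
  TF.FT.
  ....F.
  .....F
  F...FT
  TF.FTT
Step 4: 5 trees catch fire, 8 burn out
  F...F.
  ......
  ......
  .....F
  F...FT
Step 5: 1 trees catch fire, 5 burn out
  ......
  ......
  ......
  ......
  .....F
Step 6: 0 trees catch fire, 1 burn out
  ......
  ......
  ......
  ......
  ......

......
......
......
......
......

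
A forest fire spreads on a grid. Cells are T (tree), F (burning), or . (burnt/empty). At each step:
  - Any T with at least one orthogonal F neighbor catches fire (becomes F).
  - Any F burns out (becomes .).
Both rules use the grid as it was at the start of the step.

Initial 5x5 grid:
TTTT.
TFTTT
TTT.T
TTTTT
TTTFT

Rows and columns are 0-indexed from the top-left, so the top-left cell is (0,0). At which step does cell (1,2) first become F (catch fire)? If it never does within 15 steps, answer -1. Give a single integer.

Step 1: cell (1,2)='F' (+7 fires, +2 burnt)
  -> target ignites at step 1
Step 2: cell (1,2)='.' (+9 fires, +7 burnt)
Step 3: cell (1,2)='.' (+5 fires, +9 burnt)
Step 4: cell (1,2)='.' (+0 fires, +5 burnt)
  fire out at step 4

1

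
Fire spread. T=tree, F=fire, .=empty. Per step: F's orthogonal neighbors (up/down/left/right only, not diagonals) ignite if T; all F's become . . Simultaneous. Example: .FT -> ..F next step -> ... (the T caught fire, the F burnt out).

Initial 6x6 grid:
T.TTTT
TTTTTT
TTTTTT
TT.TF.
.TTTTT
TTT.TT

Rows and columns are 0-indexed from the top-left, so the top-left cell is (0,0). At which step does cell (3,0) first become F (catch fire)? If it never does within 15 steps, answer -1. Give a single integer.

Step 1: cell (3,0)='T' (+3 fires, +1 burnt)
Step 2: cell (3,0)='T' (+6 fires, +3 burnt)
Step 3: cell (3,0)='T' (+6 fires, +6 burnt)
Step 4: cell (3,0)='T' (+6 fires, +6 burnt)
Step 5: cell (3,0)='T' (+5 fires, +6 burnt)
Step 6: cell (3,0)='F' (+3 fires, +5 burnt)
  -> target ignites at step 6
Step 7: cell (3,0)='.' (+1 fires, +3 burnt)
Step 8: cell (3,0)='.' (+0 fires, +1 burnt)
  fire out at step 8

6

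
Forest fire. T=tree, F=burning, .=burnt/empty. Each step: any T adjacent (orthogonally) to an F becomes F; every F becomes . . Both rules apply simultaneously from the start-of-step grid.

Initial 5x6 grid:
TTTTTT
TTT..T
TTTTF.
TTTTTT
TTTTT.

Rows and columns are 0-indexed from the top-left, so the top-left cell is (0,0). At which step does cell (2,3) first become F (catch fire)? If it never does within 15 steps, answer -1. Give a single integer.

Step 1: cell (2,3)='F' (+2 fires, +1 burnt)
  -> target ignites at step 1
Step 2: cell (2,3)='.' (+4 fires, +2 burnt)
Step 3: cell (2,3)='.' (+4 fires, +4 burnt)
Step 4: cell (2,3)='.' (+5 fires, +4 burnt)
Step 5: cell (2,3)='.' (+5 fires, +5 burnt)
Step 6: cell (2,3)='.' (+3 fires, +5 burnt)
Step 7: cell (2,3)='.' (+1 fires, +3 burnt)
Step 8: cell (2,3)='.' (+1 fires, +1 burnt)
Step 9: cell (2,3)='.' (+0 fires, +1 burnt)
  fire out at step 9

1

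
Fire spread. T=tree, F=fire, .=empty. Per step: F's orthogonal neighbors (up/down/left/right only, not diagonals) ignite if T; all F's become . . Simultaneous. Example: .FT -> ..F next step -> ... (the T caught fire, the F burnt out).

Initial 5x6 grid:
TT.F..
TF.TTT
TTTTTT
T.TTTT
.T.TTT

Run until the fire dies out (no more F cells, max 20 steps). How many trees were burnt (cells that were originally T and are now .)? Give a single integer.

Answer: 20

Derivation:
Step 1: +4 fires, +2 burnt (F count now 4)
Step 2: +5 fires, +4 burnt (F count now 5)
Step 3: +5 fires, +5 burnt (F count now 5)
Step 4: +3 fires, +5 burnt (F count now 3)
Step 5: +2 fires, +3 burnt (F count now 2)
Step 6: +1 fires, +2 burnt (F count now 1)
Step 7: +0 fires, +1 burnt (F count now 0)
Fire out after step 7
Initially T: 21, now '.': 29
Total burnt (originally-T cells now '.'): 20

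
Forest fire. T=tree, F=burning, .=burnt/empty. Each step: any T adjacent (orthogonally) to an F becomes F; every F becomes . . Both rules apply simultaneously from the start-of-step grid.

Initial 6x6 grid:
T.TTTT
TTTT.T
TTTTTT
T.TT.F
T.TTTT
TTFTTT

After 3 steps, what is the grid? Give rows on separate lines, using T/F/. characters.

Step 1: 5 trees catch fire, 2 burn out
  T.TTTT
  TTTT.T
  TTTTTF
  T.TT..
  T.FTTF
  TF.FTT
Step 2: 8 trees catch fire, 5 burn out
  T.TTTT
  TTTT.F
  TTTTF.
  T.FT..
  T..FF.
  F...FF
Step 3: 5 trees catch fire, 8 burn out
  T.TTTF
  TTTT..
  TTFF..
  T..F..
  F.....
  ......

T.TTTF
TTTT..
TTFF..
T..F..
F.....
......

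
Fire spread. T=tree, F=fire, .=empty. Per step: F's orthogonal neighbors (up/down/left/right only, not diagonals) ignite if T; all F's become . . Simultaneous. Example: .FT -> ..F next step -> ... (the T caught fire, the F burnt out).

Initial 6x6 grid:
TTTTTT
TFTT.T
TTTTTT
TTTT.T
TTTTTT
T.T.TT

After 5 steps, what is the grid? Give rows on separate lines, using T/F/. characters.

Step 1: 4 trees catch fire, 1 burn out
  TFTTTT
  F.FT.T
  TFTTTT
  TTTT.T
  TTTTTT
  T.T.TT
Step 2: 6 trees catch fire, 4 burn out
  F.FTTT
  ...F.T
  F.FTTT
  TFTT.T
  TTTTTT
  T.T.TT
Step 3: 5 trees catch fire, 6 burn out
  ...FTT
  .....T
  ...FTT
  F.FT.T
  TFTTTT
  T.T.TT
Step 4: 5 trees catch fire, 5 burn out
  ....FT
  .....T
  ....FT
  ...F.T
  F.FTTT
  T.T.TT
Step 5: 5 trees catch fire, 5 burn out
  .....F
  .....T
  .....F
  .....T
  ...FTT
  F.F.TT

.....F
.....T
.....F
.....T
...FTT
F.F.TT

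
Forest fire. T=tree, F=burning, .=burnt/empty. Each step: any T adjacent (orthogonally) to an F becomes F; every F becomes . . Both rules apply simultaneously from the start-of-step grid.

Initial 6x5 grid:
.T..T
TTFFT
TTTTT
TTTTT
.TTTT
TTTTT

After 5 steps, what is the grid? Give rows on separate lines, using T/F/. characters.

Step 1: 4 trees catch fire, 2 burn out
  .T..T
  TF..F
  TTFFT
  TTTTT
  .TTTT
  TTTTT
Step 2: 7 trees catch fire, 4 burn out
  .F..F
  F....
  TF..F
  TTFFT
  .TTTT
  TTTTT
Step 3: 5 trees catch fire, 7 burn out
  .....
  .....
  F....
  TF..F
  .TFFT
  TTTTT
Step 4: 5 trees catch fire, 5 burn out
  .....
  .....
  .....
  F....
  .F..F
  TTFFT
Step 5: 2 trees catch fire, 5 burn out
  .....
  .....
  .....
  .....
  .....
  TF..F

.....
.....
.....
.....
.....
TF..F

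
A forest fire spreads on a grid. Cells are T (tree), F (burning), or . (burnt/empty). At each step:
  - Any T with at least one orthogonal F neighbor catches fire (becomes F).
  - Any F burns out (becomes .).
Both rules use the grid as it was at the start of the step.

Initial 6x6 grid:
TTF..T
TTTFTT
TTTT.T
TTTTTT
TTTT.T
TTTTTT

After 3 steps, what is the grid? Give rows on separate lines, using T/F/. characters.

Step 1: 4 trees catch fire, 2 burn out
  TF...T
  TTF.FT
  TTTF.T
  TTTTTT
  TTTT.T
  TTTTTT
Step 2: 5 trees catch fire, 4 burn out
  F....T
  TF...F
  TTF..T
  TTTFTT
  TTTT.T
  TTTTTT
Step 3: 7 trees catch fire, 5 burn out
  .....F
  F.....
  TF...F
  TTF.FT
  TTTF.T
  TTTTTT

.....F
F.....
TF...F
TTF.FT
TTTF.T
TTTTTT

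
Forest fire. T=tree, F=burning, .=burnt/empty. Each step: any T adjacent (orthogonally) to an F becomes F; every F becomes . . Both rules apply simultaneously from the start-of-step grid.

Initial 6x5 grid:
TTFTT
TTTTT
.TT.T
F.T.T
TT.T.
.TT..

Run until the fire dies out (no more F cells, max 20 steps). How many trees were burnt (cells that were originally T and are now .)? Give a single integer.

Step 1: +4 fires, +2 burnt (F count now 4)
Step 2: +6 fires, +4 burnt (F count now 6)
Step 3: +5 fires, +6 burnt (F count now 5)
Step 4: +2 fires, +5 burnt (F count now 2)
Step 5: +1 fires, +2 burnt (F count now 1)
Step 6: +0 fires, +1 burnt (F count now 0)
Fire out after step 6
Initially T: 19, now '.': 29
Total burnt (originally-T cells now '.'): 18

Answer: 18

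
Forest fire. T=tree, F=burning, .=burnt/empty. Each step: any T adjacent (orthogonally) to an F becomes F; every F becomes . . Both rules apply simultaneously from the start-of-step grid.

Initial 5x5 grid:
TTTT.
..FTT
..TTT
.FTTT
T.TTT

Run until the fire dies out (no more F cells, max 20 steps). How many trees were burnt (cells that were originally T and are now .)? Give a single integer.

Step 1: +4 fires, +2 burnt (F count now 4)
Step 2: +6 fires, +4 burnt (F count now 6)
Step 3: +4 fires, +6 burnt (F count now 4)
Step 4: +1 fires, +4 burnt (F count now 1)
Step 5: +0 fires, +1 burnt (F count now 0)
Fire out after step 5
Initially T: 16, now '.': 24
Total burnt (originally-T cells now '.'): 15

Answer: 15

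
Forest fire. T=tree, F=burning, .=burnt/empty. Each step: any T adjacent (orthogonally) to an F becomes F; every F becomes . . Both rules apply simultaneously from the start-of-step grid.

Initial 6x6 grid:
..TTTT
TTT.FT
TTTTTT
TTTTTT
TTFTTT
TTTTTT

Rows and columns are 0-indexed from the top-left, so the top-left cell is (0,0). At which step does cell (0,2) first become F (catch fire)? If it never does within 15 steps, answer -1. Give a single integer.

Step 1: cell (0,2)='T' (+7 fires, +2 burnt)
Step 2: cell (0,2)='T' (+12 fires, +7 burnt)
Step 3: cell (0,2)='F' (+8 fires, +12 burnt)
  -> target ignites at step 3
Step 4: cell (0,2)='.' (+3 fires, +8 burnt)
Step 5: cell (0,2)='.' (+1 fires, +3 burnt)
Step 6: cell (0,2)='.' (+0 fires, +1 burnt)
  fire out at step 6

3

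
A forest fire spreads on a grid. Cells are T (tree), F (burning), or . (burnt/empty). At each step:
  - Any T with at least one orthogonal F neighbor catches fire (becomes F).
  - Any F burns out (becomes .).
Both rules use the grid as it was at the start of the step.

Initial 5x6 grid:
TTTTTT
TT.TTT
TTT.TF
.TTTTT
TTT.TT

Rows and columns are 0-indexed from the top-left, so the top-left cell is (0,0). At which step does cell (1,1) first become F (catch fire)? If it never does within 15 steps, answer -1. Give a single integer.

Step 1: cell (1,1)='T' (+3 fires, +1 burnt)
Step 2: cell (1,1)='T' (+4 fires, +3 burnt)
Step 3: cell (1,1)='T' (+4 fires, +4 burnt)
Step 4: cell (1,1)='T' (+2 fires, +4 burnt)
Step 5: cell (1,1)='T' (+4 fires, +2 burnt)
Step 6: cell (1,1)='T' (+3 fires, +4 burnt)
Step 7: cell (1,1)='F' (+4 fires, +3 burnt)
  -> target ignites at step 7
Step 8: cell (1,1)='.' (+1 fires, +4 burnt)
Step 9: cell (1,1)='.' (+0 fires, +1 burnt)
  fire out at step 9

7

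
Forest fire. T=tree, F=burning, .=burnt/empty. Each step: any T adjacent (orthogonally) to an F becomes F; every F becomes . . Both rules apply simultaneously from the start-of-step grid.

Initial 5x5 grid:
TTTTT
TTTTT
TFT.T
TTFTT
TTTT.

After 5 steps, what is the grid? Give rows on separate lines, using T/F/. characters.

Step 1: 6 trees catch fire, 2 burn out
  TTTTT
  TFTTT
  F.F.T
  TF.FT
  TTFT.
Step 2: 7 trees catch fire, 6 burn out
  TFTTT
  F.FTT
  ....T
  F...F
  TF.F.
Step 3: 5 trees catch fire, 7 burn out
  F.FTT
  ...FT
  ....F
  .....
  F....
Step 4: 2 trees catch fire, 5 burn out
  ...FT
  ....F
  .....
  .....
  .....
Step 5: 1 trees catch fire, 2 burn out
  ....F
  .....
  .....
  .....
  .....

....F
.....
.....
.....
.....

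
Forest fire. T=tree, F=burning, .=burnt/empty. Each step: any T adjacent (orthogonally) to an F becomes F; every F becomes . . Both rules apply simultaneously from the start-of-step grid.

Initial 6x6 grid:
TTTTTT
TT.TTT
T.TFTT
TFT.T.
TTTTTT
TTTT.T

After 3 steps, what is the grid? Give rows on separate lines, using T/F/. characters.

Step 1: 6 trees catch fire, 2 burn out
  TTTTTT
  TT.FTT
  T.F.FT
  F.F.T.
  TFTTTT
  TTTT.T
Step 2: 8 trees catch fire, 6 burn out
  TTTFTT
  TT..FT
  F....F
  ....F.
  F.FTTT
  TFTT.T
Step 3: 8 trees catch fire, 8 burn out
  TTF.FT
  FT...F
  ......
  ......
  ...FFT
  F.FT.T

TTF.FT
FT...F
......
......
...FFT
F.FT.T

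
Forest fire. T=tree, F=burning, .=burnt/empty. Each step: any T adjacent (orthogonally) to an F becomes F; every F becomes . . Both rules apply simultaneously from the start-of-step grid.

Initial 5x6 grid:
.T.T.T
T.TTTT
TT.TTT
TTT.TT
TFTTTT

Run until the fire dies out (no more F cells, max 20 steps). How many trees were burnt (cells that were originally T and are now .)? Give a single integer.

Answer: 22

Derivation:
Step 1: +3 fires, +1 burnt (F count now 3)
Step 2: +4 fires, +3 burnt (F count now 4)
Step 3: +2 fires, +4 burnt (F count now 2)
Step 4: +3 fires, +2 burnt (F count now 3)
Step 5: +2 fires, +3 burnt (F count now 2)
Step 6: +3 fires, +2 burnt (F count now 3)
Step 7: +2 fires, +3 burnt (F count now 2)
Step 8: +3 fires, +2 burnt (F count now 3)
Step 9: +0 fires, +3 burnt (F count now 0)
Fire out after step 9
Initially T: 23, now '.': 29
Total burnt (originally-T cells now '.'): 22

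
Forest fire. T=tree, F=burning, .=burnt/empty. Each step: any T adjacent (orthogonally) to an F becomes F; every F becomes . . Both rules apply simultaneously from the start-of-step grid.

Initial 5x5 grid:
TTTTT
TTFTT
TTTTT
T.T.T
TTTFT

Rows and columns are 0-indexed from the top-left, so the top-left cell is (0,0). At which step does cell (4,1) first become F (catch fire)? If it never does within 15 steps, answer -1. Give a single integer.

Step 1: cell (4,1)='T' (+6 fires, +2 burnt)
Step 2: cell (4,1)='F' (+9 fires, +6 burnt)
  -> target ignites at step 2
Step 3: cell (4,1)='.' (+5 fires, +9 burnt)
Step 4: cell (4,1)='.' (+1 fires, +5 burnt)
Step 5: cell (4,1)='.' (+0 fires, +1 burnt)
  fire out at step 5

2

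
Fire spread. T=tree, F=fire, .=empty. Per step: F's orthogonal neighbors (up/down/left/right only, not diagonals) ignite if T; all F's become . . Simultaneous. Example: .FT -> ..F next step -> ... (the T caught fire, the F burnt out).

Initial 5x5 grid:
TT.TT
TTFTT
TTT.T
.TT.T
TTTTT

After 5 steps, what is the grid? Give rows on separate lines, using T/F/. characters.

Step 1: 3 trees catch fire, 1 burn out
  TT.TT
  TF.FT
  TTF.T
  .TT.T
  TTTTT
Step 2: 6 trees catch fire, 3 burn out
  TF.FT
  F...F
  TF..T
  .TF.T
  TTTTT
Step 3: 6 trees catch fire, 6 burn out
  F...F
  .....
  F...F
  .F..T
  TTFTT
Step 4: 3 trees catch fire, 6 burn out
  .....
  .....
  .....
  ....F
  TF.FT
Step 5: 2 trees catch fire, 3 burn out
  .....
  .....
  .....
  .....
  F...F

.....
.....
.....
.....
F...F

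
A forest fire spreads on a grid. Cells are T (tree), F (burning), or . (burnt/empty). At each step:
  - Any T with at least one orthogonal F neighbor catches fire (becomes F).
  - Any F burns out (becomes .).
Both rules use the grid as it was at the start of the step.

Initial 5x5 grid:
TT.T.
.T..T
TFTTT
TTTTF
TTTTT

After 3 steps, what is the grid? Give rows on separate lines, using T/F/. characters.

Step 1: 7 trees catch fire, 2 burn out
  TT.T.
  .F..T
  F.FTF
  TFTF.
  TTTTF
Step 2: 7 trees catch fire, 7 burn out
  TF.T.
  ....F
  ...F.
  F.F..
  TFTF.
Step 3: 3 trees catch fire, 7 burn out
  F..T.
  .....
  .....
  .....
  F.F..

F..T.
.....
.....
.....
F.F..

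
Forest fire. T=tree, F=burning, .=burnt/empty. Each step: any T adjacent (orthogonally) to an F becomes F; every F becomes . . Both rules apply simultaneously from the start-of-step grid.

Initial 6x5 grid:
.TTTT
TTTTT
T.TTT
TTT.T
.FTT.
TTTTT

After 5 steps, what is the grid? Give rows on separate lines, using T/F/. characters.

Step 1: 3 trees catch fire, 1 burn out
  .TTTT
  TTTTT
  T.TTT
  TFT.T
  ..FT.
  TFTTT
Step 2: 5 trees catch fire, 3 burn out
  .TTTT
  TTTTT
  T.TTT
  F.F.T
  ...F.
  F.FTT
Step 3: 3 trees catch fire, 5 burn out
  .TTTT
  TTTTT
  F.FTT
  ....T
  .....
  ...FT
Step 4: 4 trees catch fire, 3 burn out
  .TTTT
  FTFTT
  ...FT
  ....T
  .....
  ....F
Step 5: 4 trees catch fire, 4 burn out
  .TFTT
  .F.FT
  ....F
  ....T
  .....
  .....

.TFTT
.F.FT
....F
....T
.....
.....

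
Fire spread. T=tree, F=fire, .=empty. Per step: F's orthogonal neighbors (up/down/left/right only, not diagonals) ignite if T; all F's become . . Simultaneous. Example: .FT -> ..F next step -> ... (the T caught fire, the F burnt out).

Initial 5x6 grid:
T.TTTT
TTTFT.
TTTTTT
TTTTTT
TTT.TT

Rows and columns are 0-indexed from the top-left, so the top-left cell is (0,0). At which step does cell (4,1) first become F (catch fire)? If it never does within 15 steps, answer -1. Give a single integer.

Step 1: cell (4,1)='T' (+4 fires, +1 burnt)
Step 2: cell (4,1)='T' (+6 fires, +4 burnt)
Step 3: cell (4,1)='T' (+6 fires, +6 burnt)
Step 4: cell (4,1)='T' (+6 fires, +6 burnt)
Step 5: cell (4,1)='F' (+3 fires, +6 burnt)
  -> target ignites at step 5
Step 6: cell (4,1)='.' (+1 fires, +3 burnt)
Step 7: cell (4,1)='.' (+0 fires, +1 burnt)
  fire out at step 7

5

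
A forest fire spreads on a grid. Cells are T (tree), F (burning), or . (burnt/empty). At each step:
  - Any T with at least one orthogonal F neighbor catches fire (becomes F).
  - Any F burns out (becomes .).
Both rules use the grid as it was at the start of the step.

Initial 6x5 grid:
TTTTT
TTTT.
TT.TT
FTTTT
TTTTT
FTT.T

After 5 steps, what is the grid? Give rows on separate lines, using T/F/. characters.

Step 1: 4 trees catch fire, 2 burn out
  TTTTT
  TTTT.
  FT.TT
  .FTTT
  FTTTT
  .FT.T
Step 2: 5 trees catch fire, 4 burn out
  TTTTT
  FTTT.
  .F.TT
  ..FTT
  .FTTT
  ..F.T
Step 3: 4 trees catch fire, 5 burn out
  FTTTT
  .FTT.
  ...TT
  ...FT
  ..FTT
  ....T
Step 4: 5 trees catch fire, 4 burn out
  .FTTT
  ..FT.
  ...FT
  ....F
  ...FT
  ....T
Step 5: 4 trees catch fire, 5 burn out
  ..FTT
  ...F.
  ....F
  .....
  ....F
  ....T

..FTT
...F.
....F
.....
....F
....T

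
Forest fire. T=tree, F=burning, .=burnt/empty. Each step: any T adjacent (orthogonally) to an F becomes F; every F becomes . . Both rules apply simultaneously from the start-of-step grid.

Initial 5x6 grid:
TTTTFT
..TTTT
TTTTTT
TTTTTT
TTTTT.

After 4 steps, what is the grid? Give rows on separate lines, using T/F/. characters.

Step 1: 3 trees catch fire, 1 burn out
  TTTF.F
  ..TTFT
  TTTTTT
  TTTTTT
  TTTTT.
Step 2: 4 trees catch fire, 3 burn out
  TTF...
  ..TF.F
  TTTTFT
  TTTTTT
  TTTTT.
Step 3: 5 trees catch fire, 4 burn out
  TF....
  ..F...
  TTTF.F
  TTTTFT
  TTTTT.
Step 4: 5 trees catch fire, 5 burn out
  F.....
  ......
  TTF...
  TTTF.F
  TTTTF.

F.....
......
TTF...
TTTF.F
TTTTF.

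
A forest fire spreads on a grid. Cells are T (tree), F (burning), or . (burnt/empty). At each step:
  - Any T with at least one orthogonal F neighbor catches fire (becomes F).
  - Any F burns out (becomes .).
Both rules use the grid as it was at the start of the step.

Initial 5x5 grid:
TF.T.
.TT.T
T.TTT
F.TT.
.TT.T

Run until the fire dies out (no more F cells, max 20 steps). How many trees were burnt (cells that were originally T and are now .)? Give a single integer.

Answer: 12

Derivation:
Step 1: +3 fires, +2 burnt (F count now 3)
Step 2: +1 fires, +3 burnt (F count now 1)
Step 3: +1 fires, +1 burnt (F count now 1)
Step 4: +2 fires, +1 burnt (F count now 2)
Step 5: +3 fires, +2 burnt (F count now 3)
Step 6: +2 fires, +3 burnt (F count now 2)
Step 7: +0 fires, +2 burnt (F count now 0)
Fire out after step 7
Initially T: 14, now '.': 23
Total burnt (originally-T cells now '.'): 12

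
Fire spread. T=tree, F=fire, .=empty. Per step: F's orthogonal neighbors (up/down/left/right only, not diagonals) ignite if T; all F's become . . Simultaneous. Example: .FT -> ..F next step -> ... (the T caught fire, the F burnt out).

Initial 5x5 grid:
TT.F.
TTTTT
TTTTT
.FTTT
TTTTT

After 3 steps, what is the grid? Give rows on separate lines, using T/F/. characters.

Step 1: 4 trees catch fire, 2 burn out
  TT...
  TTTFT
  TFTTT
  ..FTT
  TFTTT
Step 2: 9 trees catch fire, 4 burn out
  TT...
  TFF.F
  F.FFT
  ...FT
  F.FTT
Step 3: 5 trees catch fire, 9 burn out
  TF...
  F....
  ....F
  ....F
  ...FT

TF...
F....
....F
....F
...FT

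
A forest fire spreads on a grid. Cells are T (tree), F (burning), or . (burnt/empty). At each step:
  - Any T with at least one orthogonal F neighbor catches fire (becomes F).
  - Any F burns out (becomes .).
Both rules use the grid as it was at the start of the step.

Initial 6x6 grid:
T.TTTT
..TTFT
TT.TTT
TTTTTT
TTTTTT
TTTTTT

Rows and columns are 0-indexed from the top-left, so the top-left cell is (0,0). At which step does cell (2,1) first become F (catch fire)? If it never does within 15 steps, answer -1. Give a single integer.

Step 1: cell (2,1)='T' (+4 fires, +1 burnt)
Step 2: cell (2,1)='T' (+6 fires, +4 burnt)
Step 3: cell (2,1)='T' (+4 fires, +6 burnt)
Step 4: cell (2,1)='T' (+4 fires, +4 burnt)
Step 5: cell (2,1)='T' (+4 fires, +4 burnt)
Step 6: cell (2,1)='F' (+4 fires, +4 burnt)
  -> target ignites at step 6
Step 7: cell (2,1)='.' (+3 fires, +4 burnt)
Step 8: cell (2,1)='.' (+1 fires, +3 burnt)
Step 9: cell (2,1)='.' (+0 fires, +1 burnt)
  fire out at step 9

6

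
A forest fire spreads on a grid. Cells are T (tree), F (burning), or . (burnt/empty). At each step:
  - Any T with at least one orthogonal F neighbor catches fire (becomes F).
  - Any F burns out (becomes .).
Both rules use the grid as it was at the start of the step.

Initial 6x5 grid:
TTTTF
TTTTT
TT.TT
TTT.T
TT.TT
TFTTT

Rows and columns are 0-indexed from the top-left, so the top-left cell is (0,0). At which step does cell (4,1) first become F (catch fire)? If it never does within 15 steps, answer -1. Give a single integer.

Step 1: cell (4,1)='F' (+5 fires, +2 burnt)
  -> target ignites at step 1
Step 2: cell (4,1)='.' (+6 fires, +5 burnt)
Step 3: cell (4,1)='.' (+9 fires, +6 burnt)
Step 4: cell (4,1)='.' (+4 fires, +9 burnt)
Step 5: cell (4,1)='.' (+1 fires, +4 burnt)
Step 6: cell (4,1)='.' (+0 fires, +1 burnt)
  fire out at step 6

1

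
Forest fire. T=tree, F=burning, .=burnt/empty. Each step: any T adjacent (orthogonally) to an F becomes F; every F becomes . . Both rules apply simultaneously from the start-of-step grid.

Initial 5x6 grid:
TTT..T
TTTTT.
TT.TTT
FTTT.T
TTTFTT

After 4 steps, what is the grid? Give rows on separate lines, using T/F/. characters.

Step 1: 6 trees catch fire, 2 burn out
  TTT..T
  TTTTT.
  FT.TTT
  .FTF.T
  FTF.FT
Step 2: 6 trees catch fire, 6 burn out
  TTT..T
  FTTTT.
  .F.FTT
  ..F..T
  .F...F
Step 3: 5 trees catch fire, 6 burn out
  FTT..T
  .FTFT.
  ....FT
  .....F
  ......
Step 4: 4 trees catch fire, 5 burn out
  .FT..T
  ..F.F.
  .....F
  ......
  ......

.FT..T
..F.F.
.....F
......
......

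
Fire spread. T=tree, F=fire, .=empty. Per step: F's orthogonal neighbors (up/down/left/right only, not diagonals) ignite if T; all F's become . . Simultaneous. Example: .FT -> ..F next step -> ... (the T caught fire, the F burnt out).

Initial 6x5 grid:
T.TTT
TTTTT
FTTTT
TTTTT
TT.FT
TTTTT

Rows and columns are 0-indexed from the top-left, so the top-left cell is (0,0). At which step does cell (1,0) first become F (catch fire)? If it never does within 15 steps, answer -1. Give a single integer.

Step 1: cell (1,0)='F' (+6 fires, +2 burnt)
  -> target ignites at step 1
Step 2: cell (1,0)='.' (+10 fires, +6 burnt)
Step 3: cell (1,0)='.' (+6 fires, +10 burnt)
Step 4: cell (1,0)='.' (+3 fires, +6 burnt)
Step 5: cell (1,0)='.' (+1 fires, +3 burnt)
Step 6: cell (1,0)='.' (+0 fires, +1 burnt)
  fire out at step 6

1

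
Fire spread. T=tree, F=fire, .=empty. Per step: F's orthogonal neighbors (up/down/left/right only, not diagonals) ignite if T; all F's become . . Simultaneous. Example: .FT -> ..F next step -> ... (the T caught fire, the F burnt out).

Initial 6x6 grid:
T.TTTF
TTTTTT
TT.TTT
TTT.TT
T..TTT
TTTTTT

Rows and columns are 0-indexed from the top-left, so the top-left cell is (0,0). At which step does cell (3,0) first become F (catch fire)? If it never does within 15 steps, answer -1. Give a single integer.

Step 1: cell (3,0)='T' (+2 fires, +1 burnt)
Step 2: cell (3,0)='T' (+3 fires, +2 burnt)
Step 3: cell (3,0)='T' (+4 fires, +3 burnt)
Step 4: cell (3,0)='T' (+4 fires, +4 burnt)
Step 5: cell (3,0)='T' (+3 fires, +4 burnt)
Step 6: cell (3,0)='T' (+4 fires, +3 burnt)
Step 7: cell (3,0)='T' (+4 fires, +4 burnt)
Step 8: cell (3,0)='F' (+3 fires, +4 burnt)
  -> target ignites at step 8
Step 9: cell (3,0)='.' (+2 fires, +3 burnt)
Step 10: cell (3,0)='.' (+1 fires, +2 burnt)
Step 11: cell (3,0)='.' (+0 fires, +1 burnt)
  fire out at step 11

8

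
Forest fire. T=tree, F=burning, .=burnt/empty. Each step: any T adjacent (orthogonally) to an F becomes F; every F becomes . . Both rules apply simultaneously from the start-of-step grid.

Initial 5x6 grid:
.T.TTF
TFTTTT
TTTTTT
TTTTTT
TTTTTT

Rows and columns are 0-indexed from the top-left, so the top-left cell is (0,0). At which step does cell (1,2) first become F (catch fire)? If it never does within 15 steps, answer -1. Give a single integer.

Step 1: cell (1,2)='F' (+6 fires, +2 burnt)
  -> target ignites at step 1
Step 2: cell (1,2)='.' (+7 fires, +6 burnt)
Step 3: cell (1,2)='.' (+6 fires, +7 burnt)
Step 4: cell (1,2)='.' (+5 fires, +6 burnt)
Step 5: cell (1,2)='.' (+2 fires, +5 burnt)
Step 6: cell (1,2)='.' (+0 fires, +2 burnt)
  fire out at step 6

1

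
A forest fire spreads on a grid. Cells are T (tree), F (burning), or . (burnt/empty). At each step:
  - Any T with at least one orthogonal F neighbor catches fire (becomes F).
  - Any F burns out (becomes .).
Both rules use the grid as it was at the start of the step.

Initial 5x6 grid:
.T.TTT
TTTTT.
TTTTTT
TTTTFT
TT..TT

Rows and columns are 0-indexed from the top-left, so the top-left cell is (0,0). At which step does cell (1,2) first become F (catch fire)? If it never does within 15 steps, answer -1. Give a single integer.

Step 1: cell (1,2)='T' (+4 fires, +1 burnt)
Step 2: cell (1,2)='T' (+5 fires, +4 burnt)
Step 3: cell (1,2)='T' (+4 fires, +5 burnt)
Step 4: cell (1,2)='F' (+6 fires, +4 burnt)
  -> target ignites at step 4
Step 5: cell (1,2)='.' (+3 fires, +6 burnt)
Step 6: cell (1,2)='.' (+2 fires, +3 burnt)
Step 7: cell (1,2)='.' (+0 fires, +2 burnt)
  fire out at step 7

4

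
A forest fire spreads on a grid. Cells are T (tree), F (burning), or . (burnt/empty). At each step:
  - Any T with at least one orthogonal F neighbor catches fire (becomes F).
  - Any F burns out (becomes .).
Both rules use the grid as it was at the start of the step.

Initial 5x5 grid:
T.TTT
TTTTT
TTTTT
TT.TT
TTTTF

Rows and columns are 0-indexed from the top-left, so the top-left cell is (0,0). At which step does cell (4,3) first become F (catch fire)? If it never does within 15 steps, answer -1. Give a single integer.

Step 1: cell (4,3)='F' (+2 fires, +1 burnt)
  -> target ignites at step 1
Step 2: cell (4,3)='.' (+3 fires, +2 burnt)
Step 3: cell (4,3)='.' (+3 fires, +3 burnt)
Step 4: cell (4,3)='.' (+5 fires, +3 burnt)
Step 5: cell (4,3)='.' (+4 fires, +5 burnt)
Step 6: cell (4,3)='.' (+3 fires, +4 burnt)
Step 7: cell (4,3)='.' (+1 fires, +3 burnt)
Step 8: cell (4,3)='.' (+1 fires, +1 burnt)
Step 9: cell (4,3)='.' (+0 fires, +1 burnt)
  fire out at step 9

1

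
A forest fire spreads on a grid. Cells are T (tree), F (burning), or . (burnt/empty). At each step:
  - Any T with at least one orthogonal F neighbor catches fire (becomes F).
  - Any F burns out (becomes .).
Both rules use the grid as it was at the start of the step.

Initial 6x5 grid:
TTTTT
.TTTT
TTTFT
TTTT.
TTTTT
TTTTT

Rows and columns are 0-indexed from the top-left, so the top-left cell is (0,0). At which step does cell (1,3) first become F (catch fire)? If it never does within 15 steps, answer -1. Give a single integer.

Step 1: cell (1,3)='F' (+4 fires, +1 burnt)
  -> target ignites at step 1
Step 2: cell (1,3)='.' (+6 fires, +4 burnt)
Step 3: cell (1,3)='.' (+8 fires, +6 burnt)
Step 4: cell (1,3)='.' (+5 fires, +8 burnt)
Step 5: cell (1,3)='.' (+3 fires, +5 burnt)
Step 6: cell (1,3)='.' (+1 fires, +3 burnt)
Step 7: cell (1,3)='.' (+0 fires, +1 burnt)
  fire out at step 7

1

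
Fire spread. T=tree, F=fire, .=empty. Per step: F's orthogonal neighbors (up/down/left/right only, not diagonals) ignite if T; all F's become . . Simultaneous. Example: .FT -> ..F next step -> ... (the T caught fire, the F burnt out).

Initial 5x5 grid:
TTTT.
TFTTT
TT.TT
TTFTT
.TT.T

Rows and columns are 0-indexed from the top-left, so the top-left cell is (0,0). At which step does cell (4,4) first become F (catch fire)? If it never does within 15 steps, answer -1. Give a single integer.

Step 1: cell (4,4)='T' (+7 fires, +2 burnt)
Step 2: cell (4,4)='T' (+8 fires, +7 burnt)
Step 3: cell (4,4)='F' (+4 fires, +8 burnt)
  -> target ignites at step 3
Step 4: cell (4,4)='.' (+0 fires, +4 burnt)
  fire out at step 4

3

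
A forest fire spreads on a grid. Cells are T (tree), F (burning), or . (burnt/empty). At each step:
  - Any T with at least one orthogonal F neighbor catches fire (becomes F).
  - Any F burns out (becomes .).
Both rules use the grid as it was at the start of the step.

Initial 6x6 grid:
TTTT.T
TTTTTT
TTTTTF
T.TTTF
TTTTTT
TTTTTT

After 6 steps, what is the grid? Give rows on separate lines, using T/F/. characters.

Step 1: 4 trees catch fire, 2 burn out
  TTTT.T
  TTTTTF
  TTTTF.
  T.TTF.
  TTTTTF
  TTTTTT
Step 2: 6 trees catch fire, 4 burn out
  TTTT.F
  TTTTF.
  TTTF..
  T.TF..
  TTTTF.
  TTTTTF
Step 3: 5 trees catch fire, 6 burn out
  TTTT..
  TTTF..
  TTF...
  T.F...
  TTTF..
  TTTTF.
Step 4: 5 trees catch fire, 5 burn out
  TTTF..
  TTF...
  TF....
  T.....
  TTF...
  TTTF..
Step 5: 5 trees catch fire, 5 burn out
  TTF...
  TF....
  F.....
  T.....
  TF....
  TTF...
Step 6: 5 trees catch fire, 5 burn out
  TF....
  F.....
  ......
  F.....
  F.....
  TF....

TF....
F.....
......
F.....
F.....
TF....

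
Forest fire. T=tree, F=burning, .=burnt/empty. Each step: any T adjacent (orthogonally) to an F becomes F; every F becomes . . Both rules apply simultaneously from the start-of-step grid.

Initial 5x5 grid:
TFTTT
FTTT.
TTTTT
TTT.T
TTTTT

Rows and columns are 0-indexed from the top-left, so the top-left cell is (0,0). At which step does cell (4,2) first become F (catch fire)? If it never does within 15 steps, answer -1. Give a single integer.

Step 1: cell (4,2)='T' (+4 fires, +2 burnt)
Step 2: cell (4,2)='T' (+4 fires, +4 burnt)
Step 3: cell (4,2)='T' (+5 fires, +4 burnt)
Step 4: cell (4,2)='T' (+3 fires, +5 burnt)
Step 5: cell (4,2)='F' (+2 fires, +3 burnt)
  -> target ignites at step 5
Step 6: cell (4,2)='.' (+2 fires, +2 burnt)
Step 7: cell (4,2)='.' (+1 fires, +2 burnt)
Step 8: cell (4,2)='.' (+0 fires, +1 burnt)
  fire out at step 8

5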